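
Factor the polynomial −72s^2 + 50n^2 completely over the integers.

2(5n + 6s)(5n − 6s)

Pull out the common factor 2; 25n^2 − 36s^2 is a difference of squares.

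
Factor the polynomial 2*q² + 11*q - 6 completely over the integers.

Need a pair with product 2·(-6) = -12 and sum 11: that's -1 and 12.
Split the middle term: 2*q² - q + 12*q - 6 = q*(2*q - 1) + 6*(2*q - 1).

(2*q - 1)*(q + 6)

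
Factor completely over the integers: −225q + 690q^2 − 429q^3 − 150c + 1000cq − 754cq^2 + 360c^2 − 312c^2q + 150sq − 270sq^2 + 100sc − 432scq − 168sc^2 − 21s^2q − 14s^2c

−(s + 12c + 11q − 5)(7s + 13q − 15)(2c + 3q)

Group: s(−14sc − 21sq − 26cq + 30c − 39q^2 + 45q) + (12c + 11q − 5)(−14sc − 21sq − 26cq + 30c − 39q^2 + 45q); both groups contain (−14sc − 21sq − 26cq + 30c − 39q^2 + 45q), so (s + 12c + 11q − 5) is a factor with cofactor −14sc − 21sq − 26cq + 30c − 39q^2 + 45q.
The cofactor groups again: −14sc − 21sq − 26cq + 30c − 39q^2 + 45q = −7s(2c + 3q) + (−13q + 15)(2c + 3q); both groups contain (2c + 3q), giving −(7s + 13q − 15)(2c + 3q).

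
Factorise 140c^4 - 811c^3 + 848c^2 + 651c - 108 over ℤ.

(4c - 9)(5c + 3)(7c - 1)(c - 4)

Among the possible rational roots, c = -3/5 is a root, so (5c + 3) is a factor; dividing leaves 28c^3 - 179c^2 + 277c - 36.
Next, c = 9/4 is a root, so (4c - 9) is a factor; dividing leaves 7c^2 - 29c + 4.
The remaining quadratic factors as (7c - 1)(c - 4).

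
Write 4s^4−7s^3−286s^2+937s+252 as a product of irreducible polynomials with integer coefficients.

Trying the rational-root candidates, s = 4 is a root, giving the factor (s−4) and quotient 4s^3+9s^2−250s−63.
Continuing, s = −9 is a root, so (s+9) is a factor; dividing leaves 4s^2−27s−7.
The remaining quadratic factors as (s−7)(4s+1).

(4s+1)(s+9)(s−4)(s−7)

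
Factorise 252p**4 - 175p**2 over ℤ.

Pull out the common factor 7p**2; 36p**2 - 25 is a difference of squares.

7p**2(6p + 5)(6p - 5)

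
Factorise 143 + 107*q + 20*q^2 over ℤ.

(4*q + 11)*(5*q + 13)

Need a pair with product 20·143 = 2860 and sum 107: that's 52 and 55.
Split the middle term: 20*q^2 + 52*q + 55*q + 143 = 4*q*(5*q + 13) + 11*(5*q + 13).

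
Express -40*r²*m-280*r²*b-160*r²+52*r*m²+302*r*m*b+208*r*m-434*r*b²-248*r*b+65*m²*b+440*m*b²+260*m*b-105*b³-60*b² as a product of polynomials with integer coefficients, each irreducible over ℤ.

-(10*r-13*m+3*b)*(4*r+5*b)*(m+7*b+4)

Group: 4*r*(-10*r*m-70*r*b-40*r+13*m²+88*m*b+52*m-21*b²-12*b) + 5*b*(-10*r*m-70*r*b-40*r+13*m²+88*m*b+52*m-21*b²-12*b); both groups contain (-10*r*m-70*r*b-40*r+13*m²+88*m*b+52*m-21*b²-12*b), so (4*r+5*b) is a factor with cofactor -10*r*m-70*r*b-40*r+13*m²+88*m*b+52*m-21*b²-12*b.
The cofactor groups again: -10*r*m-70*r*b-40*r+13*m²+88*m*b+52*m-21*b²-12*b = -m*(10*r-13*m+3*b) + (-7*b-4)*(10*r-13*m+3*b); both groups contain (10*r-13*m+3*b), giving -(m+7*b+4)*(10*r-13*m+3*b).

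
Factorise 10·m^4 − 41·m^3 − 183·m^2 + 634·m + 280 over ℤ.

(2·m − 7)·(5·m + 2)·(m + 4)·(m − 5)

Trying the rational-root candidates, m = −2/5 is a root, so (5·m + 2) is a factor; dividing leaves 2·m^3 − 9·m^2 − 33·m + 140.
Then m = 5 is a root, so (m − 5) divides it; the quotient is 2·m^2 + m − 28.
The remaining quadratic factors as (2·m − 7)(m + 4).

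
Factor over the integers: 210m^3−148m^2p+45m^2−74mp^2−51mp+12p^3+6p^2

Group: 14m(15m^2−17mp+2p^2) + (6p+3)(15m^2−17mp+2p^2); both groups contain (15m^2−17mp+2p^2), so (14m+6p+3) is a factor with cofactor 15m^2−17mp+2p^2.
The cofactor groups again: 15m^2−17mp+2p^2 = 15m(m−p) − 2p(m−p); both groups contain (m−p), giving (15m−2p)(m−p).

(14m+6p+3)(15m−2p)(m−p)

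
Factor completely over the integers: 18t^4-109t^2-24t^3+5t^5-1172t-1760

Trying the rational-root candidates, t = -5 is a root, so (t+5) is a factor; dividing leaves 5t^4-7t^3+11t^2-164t-352.
Continuing, t = -8/5 is a root, so (5t+8) is a factor; dividing leaves t^3-3t^2+7t-44.
Then t = 4 is a root, so (t-4) is a factor; dividing leaves t^2+t+11.
The quadratic t^2+t+11 has discriminant -43 < 0 and is irreducible over ℤ.

(5t+8)(t+5)(t-4)(t^2+t+11)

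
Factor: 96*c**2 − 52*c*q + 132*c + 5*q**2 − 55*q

Group: 12*c*(8*c − q + 11) − 5*q*(8*c − q + 11); both groups contain (8*c − q + 11).

(12*c − 5*q)*(8*c − q + 11)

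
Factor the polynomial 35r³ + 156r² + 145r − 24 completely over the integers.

Trying the rational-root candidates, r = 1/7 is a root, so (7r − 1) divides it; the quotient is 5r² + 23r + 24.
The remaining quadratic factors as (r + 3)(5r + 8).

(5r + 8)(7r − 1)(r + 3)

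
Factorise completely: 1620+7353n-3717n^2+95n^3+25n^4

By the rational root theorem, n = -15 is a root, giving the factor (n+15) and quotient 25n^3-280n^2+483n+108.
Continuing, n = 9 is a root, giving the factor (n-9) and quotient 25n^2-55n-12.
The remaining quadratic factors as (5n+1)(5n-12).

(5n+1)(5n-12)(n+15)(n-9)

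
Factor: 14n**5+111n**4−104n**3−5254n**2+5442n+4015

(2n+1)(7n−11)(n−5)(n**2+14n+73)

By the rational root theorem, n = 5 is a root, so (n−5) is a factor; dividing leaves 14n**4+181n**3+801n**2−1249n−803.
Next, n = 11/7 is a root, so (7n−11) divides it; the quotient is 2n**3+29n**2+160n+73.
Then n = −1/2 is a root, giving the factor (2n+1) and quotient n**2+14n+73.
The quadratic n**2+14n+73 has discriminant −96 < 0 and is irreducible over ℤ.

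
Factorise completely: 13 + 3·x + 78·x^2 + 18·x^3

Group as (18·x^3 + 3·x) + (78·x^2 + 13) = 3·x·(6·x^2 + 1) + 13·(6·x^2 + 1).
Both groups share the factor (6·x^2 + 1).

(3·x + 13)·(6·x^2 + 1)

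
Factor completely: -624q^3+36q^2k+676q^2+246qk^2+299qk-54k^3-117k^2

Group: 13q(-48q^2+36qk+52q-6k^2-13k) + 9k(-48q^2+36qk+52q-6k^2-13k); both groups contain (-48q^2+36qk+52q-6k^2-13k), so (13q+9k) is a factor with cofactor -48q^2+36qk+52q-6k^2-13k.
The cofactor groups again: -48q^2+36qk+52q-6k^2-13k = -12q(4q-k) + (6k+13)(4q-k); both groups contain (4q-k), giving -(12q-6k-13)(4q-k).

-(12q-6k-13)(4q-k)(13q+9k)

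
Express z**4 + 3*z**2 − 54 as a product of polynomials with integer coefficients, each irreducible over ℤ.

Substitute u = z**2 to get a quadratic in u, then factor.
z**2 − 6 is irreducible over ℤ (6 is not a perfect square).
z**2 + 9 is irreducible over ℤ (sum of squares).

(z**2 + 9)*(z**2 − 6)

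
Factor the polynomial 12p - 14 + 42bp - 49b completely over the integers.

(6p - 7)(7b + 2)

Group as (42bp - 49b) + (12p - 14) = 7b(6p - 7) + 2(6p - 7).
Both groups share the factor (6p - 7).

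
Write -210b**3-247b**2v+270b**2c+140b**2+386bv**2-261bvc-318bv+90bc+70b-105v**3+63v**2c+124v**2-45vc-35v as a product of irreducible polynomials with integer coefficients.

-(15b-7v+5)(2b-v)(7b+15v-9c-7)

Group: 15b(-14b**2-23bv+18bc+14b+15v**2-9vc-7v) + (-7v+5)(-14b**2-23bv+18bc+14b+15v**2-9vc-7v); both groups contain (-14b**2-23bv+18bc+14b+15v**2-9vc-7v), so (15b-7v+5) is a factor with cofactor -14b**2-23bv+18bc+14b+15v**2-9vc-7v.
The cofactor groups again: -14b**2-23bv+18bc+14b+15v**2-9vc-7v = -2b(7b+15v-9c-7) + v(7b+15v-9c-7); both groups contain (7b+15v-9c-7), giving -(2b-v)(7b+15v-9c-7).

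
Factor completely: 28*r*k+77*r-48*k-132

(4*k+11)*(7*r-12)

Group as (28*r*k+77*r) + (-48*k-132) = 7*r*(4*k+11) - 12*(4*k+11).
Both groups share the factor (4*k+11).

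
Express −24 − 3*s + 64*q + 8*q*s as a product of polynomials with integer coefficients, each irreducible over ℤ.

(8*q − 3)*(s + 8)

Group as (8*q*s + 64*q) + (−3*s − 24) = 8*q*(s + 8) − 3*(s + 8).
Both groups share the factor (s + 8).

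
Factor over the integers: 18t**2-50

Pull out the common factor 2; 9t**2-25 is a difference of squares.

2(3t+5)(3t-5)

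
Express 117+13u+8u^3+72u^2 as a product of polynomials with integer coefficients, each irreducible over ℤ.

(u+9)(8u^2+13)

Group as (8u^3+13u) + (72u^2+117) = u(8u^2+13) + 9(8u^2+13).
Both groups share the factor (8u^2+13).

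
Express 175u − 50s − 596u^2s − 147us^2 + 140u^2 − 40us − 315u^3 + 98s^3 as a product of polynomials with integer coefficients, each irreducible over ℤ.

−(7u − 2s)(5u + 7s − 5)(9u + 7s + 5)

Group: 9u(−35u^2 − 39us + 35u + 14s^2 − 10s) + (7s + 5)(−35u^2 − 39us + 35u + 14s^2 − 10s); both groups contain (−35u^2 − 39us + 35u + 14s^2 − 10s), so (9u + 7s + 5) is a factor with cofactor −35u^2 − 39us + 35u + 14s^2 − 10s.
The cofactor groups again: −35u^2 − 39us + 35u + 14s^2 − 10s = −5u(7u − 2s) + (−7s + 5)(7u − 2s); both groups contain (7u − 2s), giving −(5u + 7s − 5)(7u − 2s).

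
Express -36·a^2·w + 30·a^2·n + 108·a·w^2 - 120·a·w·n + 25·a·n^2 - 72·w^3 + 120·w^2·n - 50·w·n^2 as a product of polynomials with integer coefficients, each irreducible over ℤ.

Group: 6·w·(-6·a^2 + 18·a·w - 5·a·n - 12·w^2 + 10·w·n) - 5·n·(-6·a^2 + 18·a·w - 5·a·n - 12·w^2 + 10·w·n); both groups contain (-6·a^2 + 18·a·w - 5·a·n - 12·w^2 + 10·w·n), so (6·w - 5·n) is a factor with cofactor -6·a^2 + 18·a·w - 5·a·n - 12·w^2 + 10·w·n.
The cofactor groups again: -6·a^2 + 18·a·w - 5·a·n - 12·w^2 + 10·w·n = -6·a·(a - 2·w) + (6·w - 5·n)·(a - 2·w); both groups contain (a - 2·w), giving -(6·a - 6·w + 5·n)·(a - 2·w).

-(6·w - 5·n)·(6·a - 6·w + 5·n)·(a - 2·w)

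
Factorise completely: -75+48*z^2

3*(4*z+5)*(4*z-5)

Every term has a factor of 3. Then 16*z^2-25 = (4*z)² − (5)².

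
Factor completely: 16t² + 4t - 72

4(4t + 9)(t - 2)

Pull out the common factor 4, then factor the remaining trinomial.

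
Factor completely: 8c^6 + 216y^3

8(3y + c^2)(9y^2 - 3yc^2 + c^4)

Pull out the common factor 8, leaving 27y^3 + c^6.
Recognize a sum of cubes with the parts c^2 and 3y.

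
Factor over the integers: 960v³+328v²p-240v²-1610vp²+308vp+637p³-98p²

(10v-7p)(12v-7p)(8v+13p-2)

Group: 12v(80v²+74vp-20v-91p²+14p) - 7p(80v²+74vp-20v-91p²+14p); both groups contain (80v²+74vp-20v-91p²+14p), so (12v-7p) is a factor with cofactor 80v²+74vp-20v-91p²+14p.
The cofactor groups again: 80v²+74vp-20v-91p²+14p = 10v(8v+13p-2) - 7p(8v+13p-2); both groups contain (8v+13p-2), giving (10v-7p)(8v+13p-2).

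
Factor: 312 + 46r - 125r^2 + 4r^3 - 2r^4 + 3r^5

Among the possible rational roots, r = 2 is a root, giving the factor (r - 2) and quotient 3r^4 + 4r^3 + 12r^2 - 101r - 156.
Then r = 3 is a root, so (r - 3) divides it; the quotient is 3r^3 + 13r^2 + 51r + 52.
Next, r = -4/3 is a root, so (3r + 4) divides it; the quotient is r^2 + 3r + 13.
The quadratic r^2 + 3r + 13 has discriminant -43 < 0 and is irreducible over ℤ.

(3r + 4)(r - 2)(r - 3)(r^2 + 3r + 13)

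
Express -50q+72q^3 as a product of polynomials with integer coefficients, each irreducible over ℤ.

2q(6q+5)(6q-5)

Pull out the common factor 2q; 36q^2-25 is a difference of squares.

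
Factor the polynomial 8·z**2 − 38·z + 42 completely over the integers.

Pull out the common factor 2, then factor the remaining trinomial.

2·(4·z − 7)·(z − 3)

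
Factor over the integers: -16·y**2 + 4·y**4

Factor out 4·y**2, leaving y**2 - 4, which is a difference of two squares.

4·y**2·(y + 2)·(y - 2)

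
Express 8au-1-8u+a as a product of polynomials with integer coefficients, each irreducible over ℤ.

Group as (8au+a) + (-8u-1) = a(8u+1) - (8u+1).
Both groups share the factor (8u+1).

(8u+1)(a-1)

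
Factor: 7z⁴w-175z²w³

7wz²(z-5w)(z+5w)

Factor out 7z²w, leaving z²-25w², which is a difference of two squares.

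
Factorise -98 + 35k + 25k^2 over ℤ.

Need a pair with product 25·(-98) = -2450 and sum 35: that's -35 and 70.
Split the middle term: 25k^2 - 35k + 70k - 98 = 5k(5k - 7) + 14(5k - 7).

(5k + 14)(5k - 7)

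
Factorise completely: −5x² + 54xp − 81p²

Group: −5x(x − 9p) + 9p(x − 9p); both groups contain (x − 9p).

−(5x − 9p)(x − 9p)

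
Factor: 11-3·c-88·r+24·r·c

(3·c-11)·(8·r-1)

Group as (24·r·c-88·r) + (-3·c+11) = 8·r·(3·c-11) - (3·c-11).
Both groups share the factor (3·c-11).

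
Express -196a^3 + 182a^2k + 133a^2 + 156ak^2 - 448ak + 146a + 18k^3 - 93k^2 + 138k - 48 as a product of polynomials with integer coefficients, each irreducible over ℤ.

-(4a - 6k + 3)(7a + 3k - 8)(7a + k - 2)

Group: 4a(-49a^2 - 28ak + 70a - 3k^2 + 14k - 16) + (-6k + 3)(-49a^2 - 28ak + 70a - 3k^2 + 14k - 16); both groups contain (-49a^2 - 28ak + 70a - 3k^2 + 14k - 16), so (4a - 6k + 3) is a factor with cofactor -49a^2 - 28ak + 70a - 3k^2 + 14k - 16.
The cofactor groups again: -49a^2 - 28ak + 70a - 3k^2 + 14k - 16 = -7a(7a + k - 2) + (-3k + 8)(7a + k - 2); both groups contain (7a + k - 2), giving -(7a + 3k - 8)(7a + k - 2).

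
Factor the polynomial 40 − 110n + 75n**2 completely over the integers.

5(3n − 2)(5n − 4)

Pull out the common factor 5, then factor the remaining trinomial.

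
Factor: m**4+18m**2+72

Substitute u = m**2 to get a quadratic in u, then factor.
m**2+12 is irreducible over ℤ (always positive, so no real roots).
m**2+6 is irreducible over ℤ (always positive, so no real roots).

(m**2+12)(m**2+6)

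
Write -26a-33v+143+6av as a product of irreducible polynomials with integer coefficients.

Group as (6av-26a) + (-33v+143) = 2a(3v-13) - 11(3v-13).
Both groups share the factor (3v-13).

(2a-11)(3v-13)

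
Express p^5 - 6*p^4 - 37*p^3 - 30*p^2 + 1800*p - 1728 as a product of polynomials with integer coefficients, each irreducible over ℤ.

(p - 1)*(p - 6)*(p - 8)*(p^2 + 9*p + 36)

Trying the rational-root candidates, p = 1 is a root, so (p - 1) is a factor; dividing leaves p^4 - 5*p^3 - 42*p^2 - 72*p + 1728.
Then p = 6 is a root, so (p - 6) is a factor; dividing leaves p^3 + p^2 - 36*p - 288.
Then p = 8 is a root, giving the factor (p - 8) and quotient p^2 + 9*p + 36.
The quadratic p^2 + 9*p + 36 has discriminant -63 < 0 and is irreducible over ℤ.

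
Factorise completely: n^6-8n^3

Factor out n^3 first: what remains is n^3-8.
Recognize a difference of cubes with the parts n and 2.

n^3(n-2)(n^2+2n+4)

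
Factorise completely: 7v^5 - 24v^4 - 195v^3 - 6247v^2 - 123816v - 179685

Trying the rational-root candidates, v = 15 is a root, so (v - 15) is a factor; dividing leaves 7v^4 + 81v^3 + 1020v^2 + 9053v + 11979.
Next, v = -11/7 is a root, giving the factor (7v + 11) and quotient v^3 + 10v^2 + 130v + 1089.
Then v = -9 is a root, so (v + 9) is a factor; dividing leaves v^2 + v + 121.
The quadratic v^2 + v + 121 has discriminant -483 < 0 and is irreducible over ℤ.

(7v + 11)(v + 9)(v - 15)(v^2 + v + 121)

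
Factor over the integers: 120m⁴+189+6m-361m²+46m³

(4m+3)(5m+9)(6m-7)(m-1)

Trying the rational-root candidates, m = -9/5 is a root, giving the factor (5m+9) and quotient 24m³-34m²-11m+21.
Continuing, m = 1 is a root, so (m-1) is a factor; dividing leaves 24m²-10m-21.
The remaining quadratic factors as (4m+3)(6m-7).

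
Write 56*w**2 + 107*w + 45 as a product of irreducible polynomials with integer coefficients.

Need a pair with product 56·45 = 2520 and sum 107: that's 72 and 35.
Split the middle term: 56*w**2 + 72*w + 35*w + 45 = 8*w*(7*w + 9) + 5*(7*w + 9).

(7*w + 9)*(8*w + 5)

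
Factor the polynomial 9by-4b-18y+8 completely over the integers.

(9y-4)(b-2)

Group as (9by-4b) + (-18y+8) = b(9y-4) - 2(9y-4).
Both groups share the factor (9y-4).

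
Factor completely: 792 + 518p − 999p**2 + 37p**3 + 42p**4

Trying the rational-root candidates, p = 9/7 is a root, giving the factor (7p − 9) and quotient 6p**3 + 13p**2 − 126p − 88.
Next, p = 4 is a root, so (p − 4) divides it; the quotient is 6p**2 + 37p + 22.
The remaining quadratic factors as (2p + 11)(3p + 2).

(2p + 11)(3p + 2)(7p − 9)(p − 4)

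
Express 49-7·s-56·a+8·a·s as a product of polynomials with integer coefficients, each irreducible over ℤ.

(8·a-7)·(s-7)

Group as (8·a·s-56·a) + (-7·s+49) = 8·a·(s-7) - 7·(s-7).
Both groups share the factor (s-7).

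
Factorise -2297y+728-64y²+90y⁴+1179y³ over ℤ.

(3y-1)(5y+8)(6y-7)(y+13)

Among the possible rational roots, y = 1/3 is a root, so (3y-1) divides it; the quotient is 30y³+403y²+113y-728.
Continuing, y = -13 is a root, so (y+13) is a factor; dividing leaves 30y²+13y-56.
The remaining quadratic factors as (5y+8)(6y-7).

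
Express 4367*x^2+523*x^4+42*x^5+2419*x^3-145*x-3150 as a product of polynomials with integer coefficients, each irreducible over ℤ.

(6*x+7)*(7*x-5)*(x+5)*(x^2+7*x+18)

Among the possible rational roots, x = -7/6 is a root, giving the factor (6*x+7) and quotient 7*x^4+79*x^3+311*x^2+365*x-450.
Then x = 5/7 is a root, so (7*x-5) divides it; the quotient is x^3+12*x^2+53*x+90.
Then x = -5 is a root, giving the factor (x+5) and quotient x^2+7*x+18.
The quadratic x^2+7*x+18 has discriminant -23 < 0 and is irreducible over ℤ.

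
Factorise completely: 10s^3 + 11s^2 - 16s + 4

Trying the rational-root candidates, s = -2 is a root, so (s + 2) divides it; the quotient is 10s^2 - 9s + 2.
The remaining quadratic factors as (2s - 1)(5s - 2).

(2s - 1)(5s - 2)(s + 2)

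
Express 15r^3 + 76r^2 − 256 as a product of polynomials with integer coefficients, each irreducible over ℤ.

(3r + 8)(5r − 8)(r + 4)

Among the possible rational roots, r = 8/5 is a root, giving the factor (5r − 8) and quotient 3r^2 + 20r + 32.
The remaining quadratic factors as (3r + 8)(r + 4).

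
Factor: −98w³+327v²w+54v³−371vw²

(6v−7w)(9v+2w)(v+7w)

Group: v(54v²−51vw−14w²) + 7w(54v²−51vw−14w²); both groups contain (54v²−51vw−14w²), so (v+7w) is a factor with cofactor 54v²−51vw−14w².
The cofactor groups again: 54v²−51vw−14w² = 9v(6v−7w) + 2w(6v−7w); both groups contain (6v−7w), giving (9v+2w)(6v−7w).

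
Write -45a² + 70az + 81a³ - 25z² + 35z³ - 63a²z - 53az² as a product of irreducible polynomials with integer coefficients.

(9a + 7z - 5)(9a - 5z)(a - z)

Group: 9a(9a² - 14az + 5z²) + (7z - 5)(9a² - 14az + 5z²); both groups contain (9a² - 14az + 5z²), so (9a + 7z - 5) is a factor with cofactor 9a² - 14az + 5z².
The cofactor groups again: 9a² - 14az + 5z² = a(9a - 5z) - z(9a - 5z); both groups contain (9a - 5z), giving (a - z)(9a - 5z).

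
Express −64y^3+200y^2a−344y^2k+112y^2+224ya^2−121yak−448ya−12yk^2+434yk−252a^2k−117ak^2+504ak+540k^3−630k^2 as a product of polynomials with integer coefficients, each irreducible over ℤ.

−(y−4a+5k)(8y−9k)(8y+7a+12k−14)

Group: y(−64y^2−56ya−24yk+112y+63ak+108k^2−126k) + (−4a+5k)(−64y^2−56ya−24yk+112y+63ak+108k^2−126k); both groups contain (−64y^2−56ya−24yk+112y+63ak+108k^2−126k), so (y−4a+5k) is a factor with cofactor −64y^2−56ya−24yk+112y+63ak+108k^2−126k.
The cofactor groups again: −64y^2−56ya−24yk+112y+63ak+108k^2−126k = −8y(8y−9k) + (−7a−12k+14)(8y−9k); both groups contain (8y−9k), giving −(8y+7a+12k−14)(8y−9k).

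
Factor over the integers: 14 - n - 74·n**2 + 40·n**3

By the rational root theorem, n = 7/4 is a root, giving the factor (4·n - 7) and quotient 10·n**2 - n - 2.
The remaining quadratic factors as (2·n - 1)(5·n + 2).

(2·n - 1)·(4·n - 7)·(5·n + 2)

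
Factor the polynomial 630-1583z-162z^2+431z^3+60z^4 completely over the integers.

(3z-5)(4z+9)(5z-2)(z+7)

By the rational root theorem, z = 2/5 is a root, so (5z-2) divides it; the quotient is 12z^3+91z^2+4z-315.
Next, z = -9/4 is a root, so (4z+9) divides it; the quotient is 3z^2+16z-35.
The remaining quadratic factors as (z+7)(3z-5).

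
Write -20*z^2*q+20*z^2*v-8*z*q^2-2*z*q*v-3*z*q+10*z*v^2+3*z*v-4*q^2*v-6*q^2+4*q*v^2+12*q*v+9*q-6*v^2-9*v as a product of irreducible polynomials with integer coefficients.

Group: 5*z*(-4*z*q+4*z*v-2*q*v-3*q+2*v^2+3*v) + (2*q-3)*(-4*z*q+4*z*v-2*q*v-3*q+2*v^2+3*v); both groups contain (-4*z*q+4*z*v-2*q*v-3*q+2*v^2+3*v), so (5*z+2*q-3) is a factor with cofactor -4*z*q+4*z*v-2*q*v-3*q+2*v^2+3*v.
The cofactor groups again: -4*z*q+4*z*v-2*q*v-3*q+2*v^2+3*v = -4*z*(q-v) + (-2*v-3)*(q-v); both groups contain (q-v), giving -(4*z+2*v+3)*(q-v).

-(5*z+2*q-3)*(4*z+2*v+3)*(q-v)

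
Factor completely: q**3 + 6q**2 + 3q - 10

(q + 2)(q + 5)(q - 1)

Trying the rational-root candidates, q = -5 is a root, giving the factor (q + 5) and quotient q**2 + q - 2.
The remaining quadratic factors as (q + 2)(q - 1).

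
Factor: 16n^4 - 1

Difference of squares twice: with A = 2n and B = 1, A⁴ − B⁴ = (A² − B²)(A² + B²), and A² − B² factors again.

(2n + 1)(2n - 1)(4n^2 + 1)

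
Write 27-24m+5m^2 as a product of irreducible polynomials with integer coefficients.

(5m-9)(m-3)

Need a pair with product 5·27 = 135 and sum -24: that's -9 and -15.
Split the middle term: 5m^2-9m - 15m+27 = m(5m-9) - 3(5m-9).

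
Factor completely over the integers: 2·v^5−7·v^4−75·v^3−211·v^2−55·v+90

(2·v−1)·(v+1)·(v−9)·(v^2+5·v+10)

Testing divisors of the constant over divisors of the leading coefficient, v = 1/2 is a root, so (2·v−1) divides it; the quotient is v^4−3·v^3−39·v^2−125·v−90.
Continuing, v = 9 is a root, so (v−9) divides it; the quotient is v^3+6·v^2+15·v+10.
Continuing, v = −1 is a root, so (v+1) divides it; the quotient is v^2+5·v+10.
The quadratic v^2+5·v+10 has discriminant −15 < 0 and is irreducible over ℤ.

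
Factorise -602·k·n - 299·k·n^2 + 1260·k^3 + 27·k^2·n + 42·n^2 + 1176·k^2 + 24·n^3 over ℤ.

(12·k - n)·(15·k + 8·n + 14)·(7·k - 3·n)

Group: 15·k·(84·k^2 - 43·k·n + 3·n^2) + (8·n + 14)·(84·k^2 - 43·k·n + 3·n^2); both groups contain (84·k^2 - 43·k·n + 3·n^2), so (15·k + 8·n + 14) is a factor with cofactor 84·k^2 - 43·k·n + 3·n^2.
The cofactor groups again: 84·k^2 - 43·k·n + 3·n^2 = 7·k·(12·k - n) - 3·n·(12·k - n); both groups contain (12·k - n), giving (7·k - 3·n)·(12·k - n).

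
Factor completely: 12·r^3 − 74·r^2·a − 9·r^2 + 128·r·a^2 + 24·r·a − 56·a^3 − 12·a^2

(4·r − 14·a − 3)·(3·r − 2·a)·(r − 2·a)

Group: 4·r·(3·r^2 − 8·r·a + 4·a^2) + (−14·a − 3)·(3·r^2 − 8·r·a + 4·a^2); both groups contain (3·r^2 − 8·r·a + 4·a^2), so (4·r − 14·a − 3) is a factor with cofactor 3·r^2 − 8·r·a + 4·a^2.
The cofactor groups again: 3·r^2 − 8·r·a + 4·a^2 = r·(3·r − 2·a) − 2·a·(3·r − 2·a); both groups contain (3·r − 2·a), giving (r − 2·a)·(3·r − 2·a).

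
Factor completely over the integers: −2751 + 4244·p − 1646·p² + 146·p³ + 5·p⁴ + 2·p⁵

Testing divisors of the constant over divisors of the leading coefficient, p = 7/2 is a root, so (2·p − 7) divides it; the quotient is p⁴ + 6·p³ + 94·p² − 494·p + 393.
Continuing, p = 3 is a root, so (p − 3) is a factor; dividing leaves p³ + 9·p² + 121·p − 131.
Continuing, p = 1 is a root, so (p − 1) is a factor; dividing leaves p² + 10·p + 131.
The quadratic p² + 10·p + 131 has discriminant −424 < 0 and is irreducible over ℤ.

(2·p − 7)·(p − 1)·(p − 3)·(p² + 10·p + 131)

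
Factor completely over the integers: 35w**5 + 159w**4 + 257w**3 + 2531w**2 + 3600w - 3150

Testing divisors of the constant over divisors of the leading coefficient, w = -5 is a root, giving the factor (w + 5) and quotient 35w**4 - 16w**3 + 337w**2 + 846w - 630.
Then w = 3/5 is a root, giving the factor (5w - 3) and quotient 7w**3 + w**2 + 68w + 210.
Continuing, w = -15/7 is a root, so (7w + 15) is a factor; dividing leaves w**2 - 2w + 14.
The quadratic w**2 - 2w + 14 has discriminant -52 < 0 and is irreducible over ℤ.

(5w - 3)(7w + 15)(w + 5)(w**2 - 2w + 14)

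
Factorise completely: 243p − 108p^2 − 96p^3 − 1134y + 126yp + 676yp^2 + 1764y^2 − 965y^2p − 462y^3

−(14y − 3p)(11y − 4p − 9)(3y + 8p − 9)

Group: 3y(−154y^2 + 89yp + 126y − 12p^2 − 27p) + (8p − 9)(−154y^2 + 89yp + 126y − 12p^2 − 27p); both groups contain (−154y^2 + 89yp + 126y − 12p^2 − 27p), so (3y + 8p − 9) is a factor with cofactor −154y^2 + 89yp + 126y − 12p^2 − 27p.
The cofactor groups again: −154y^2 + 89yp + 126y − 12p^2 − 27p = −11y(14y − 3p) + (4p + 9)(14y − 3p); both groups contain (14y − 3p), giving −(11y − 4p − 9)(14y − 3p).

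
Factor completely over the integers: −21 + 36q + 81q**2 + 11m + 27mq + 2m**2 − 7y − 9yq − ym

Group: −m(y − 2m − 9q + 3) + (−9q − 7)(y − 2m − 9q + 3); both groups contain (y − 2m − 9q + 3).

−(y − 2m − 9q + 3)(m + 9q + 7)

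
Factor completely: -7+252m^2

Factor out 7, leaving 36m^2-1, which is a difference of two squares.

7(6m+1)(6m-1)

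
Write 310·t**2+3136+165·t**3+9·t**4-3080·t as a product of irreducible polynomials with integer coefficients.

Among the possible rational roots, t = 7/3 is a root, giving the factor (3·t-7) and quotient 3·t**3+62·t**2+248·t-448.
Then t = 4/3 is a root, giving the factor (3·t-4) and quotient t**2+22·t+112.
The remaining quadratic factors as (t+14)(t+8).

(3·t-4)·(3·t-7)·(t+14)·(t+8)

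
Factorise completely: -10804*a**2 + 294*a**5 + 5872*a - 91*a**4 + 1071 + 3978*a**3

(6*a - 7)*(7*a + 1)*(7*a - 9)*(a**2 + 2*a + 17)

Testing divisors of the constant over divisors of the leading coefficient, a = 7/6 is a root, giving the factor (6*a - 7) and quotient 49*a**4 + 42*a**3 + 712*a**2 - 970*a - 153.
Then a = -1/7 is a root, so (7*a + 1) divides it; the quotient is 7*a**3 + 5*a**2 + 101*a - 153.
Then a = 9/7 is a root, giving the factor (7*a - 9) and quotient a**2 + 2*a + 17.
The quadratic a**2 + 2*a + 17 has discriminant -64 < 0 and is irreducible over ℤ.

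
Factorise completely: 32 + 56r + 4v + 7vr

Group as (7vr + 4v) + (56r + 32) = v(7r + 4) + 8(7r + 4).
Both groups share the factor (7r + 4).

(7r + 4)(v + 8)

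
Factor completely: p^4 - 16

(p + 2)*(p - 2)*(p^2 + 4)

Write as (p^2)² − (4)², then factor p^2 - 4 once more.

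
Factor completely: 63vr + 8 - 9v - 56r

(7r - 1)(9v - 8)

Group as (63vr - 9v) + (-56r + 8) = 9v(7r - 1) - 8(7r - 1).
Both groups share the factor (7r - 1).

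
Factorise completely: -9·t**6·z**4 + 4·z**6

Every term has a factor of z**4; factoring it out leaves -9·t**6 + 4·z**2.
Recognize a difference of squares with the parts 2·z and 3·t**3.

-z**4·(3·t**3 + 2·z)·(3·t**3 - 2·z)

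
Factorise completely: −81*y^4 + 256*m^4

(4*m + 3*y)*(4*m − 3*y)*(16*m^2 + 9*y^2)

(4*m)⁴ − (3*y)⁴ = ((4*m)² − (3*y)²)((4*m)² + (3*y)²); the first factor splits again, the second (16*m^2 + 9*y^2) is irreducible.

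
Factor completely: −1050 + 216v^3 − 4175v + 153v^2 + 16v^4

(4v + 1)(4v − 15)(v + 10)(v + 7)

Among the possible rational roots, v = −10 is a root, giving the factor (v + 10) and quotient 16v^3 + 56v^2 − 407v − 105.
Then v = −7 is a root, so (v + 7) divides it; the quotient is 16v^2 − 56v − 15.
The remaining quadratic factors as (4v + 1)(4v − 15).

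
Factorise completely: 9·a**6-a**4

a**4·(3·a+1)·(3·a-1)

Factor out a**4 first: what remains is 9·a**2-1.
Recognize a difference of squares with the parts 3·a and 1.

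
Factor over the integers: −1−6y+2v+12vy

(2v−1)(6y+1)

Group as (12vy+2v) + (−6y−1) = 2v(6y+1) − (6y+1).
Both groups share the factor (6y+1).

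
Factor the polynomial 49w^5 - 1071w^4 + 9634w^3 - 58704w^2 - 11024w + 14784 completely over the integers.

By the rational root theorem, w = 3/7 is a root, giving the factor (7w - 3) and quotient 7w^4 - 150w^3 + 1312w^2 - 7824w - 4928.
Then w = 14 is a root, so (w - 14) is a factor; dividing leaves 7w^3 - 52w^2 + 584w + 352.
Then w = -4/7 is a root, so (7w + 4) is a factor; dividing leaves w^2 - 8w + 88.
The quadratic w^2 - 8w + 88 has discriminant -288 < 0 and is irreducible over ℤ.

(7w + 4)(7w - 3)(w - 14)(w^2 - 8w + 88)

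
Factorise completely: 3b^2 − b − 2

(3b + 2)(b − 1)

Need a pair with product 3·(−2) = −6 and sum −1: that's −3 and 2.
Split the middle term: 3b^2 − 3b + 2b − 2 = 3b(b − 1) + 2(b − 1).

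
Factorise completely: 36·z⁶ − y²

(6·z³ − y)·(6·z³ + y)

Recognize a difference of squares with the parts 6·z³ and y.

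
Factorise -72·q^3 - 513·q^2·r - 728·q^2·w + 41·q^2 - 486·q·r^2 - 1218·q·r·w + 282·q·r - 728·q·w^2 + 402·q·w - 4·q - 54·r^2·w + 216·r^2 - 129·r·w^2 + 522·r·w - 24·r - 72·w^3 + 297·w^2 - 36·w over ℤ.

-(8·q + 9·r + 8·w - 1)·(9·q + w - 4)·(q + 6·r + 9·w)

Group: q·(-72·q^2 - 81·q·r - 80·q·w + 41·q - 9·r·w + 36·r - 8·w^2 + 33·w - 4) + (6·r + 9·w)·(-72·q^2 - 81·q·r - 80·q·w + 41·q - 9·r·w + 36·r - 8·w^2 + 33·w - 4); both groups contain (-72·q^2 - 81·q·r - 80·q·w + 41·q - 9·r·w + 36·r - 8·w^2 + 33·w - 4), so (q + 6·r + 9·w) is a factor with cofactor -72·q^2 - 81·q·r - 80·q·w + 41·q - 9·r·w + 36·r - 8·w^2 + 33·w - 4.
The cofactor groups again: -72·q^2 - 81·q·r - 80·q·w + 41·q - 9·r·w + 36·r - 8·w^2 + 33·w - 4 = -9·q·(8·q + 9·r + 8·w - 1) + (-w + 4)·(8·q + 9·r + 8·w - 1); both groups contain (8·q + 9·r + 8·w - 1), giving -(9·q + w - 4)·(8·q + 9·r + 8·w - 1).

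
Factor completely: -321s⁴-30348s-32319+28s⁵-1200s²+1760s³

(4s+9)(7s+9)(s-7)(s²-8s+57)

Testing divisors of the constant over divisors of the leading coefficient, s = -9/7 is a root, giving the factor (7s+9) and quotient 4s⁴-51s³+317s²-579s-3591.
Then s = 7 is a root, so (s-7) divides it; the quotient is 4s³-23s²+156s+513.
Continuing, s = -9/4 is a root, giving the factor (4s+9) and quotient s²-8s+57.
The quadratic s²-8s+57 has discriminant -164 < 0 and is irreducible over ℤ.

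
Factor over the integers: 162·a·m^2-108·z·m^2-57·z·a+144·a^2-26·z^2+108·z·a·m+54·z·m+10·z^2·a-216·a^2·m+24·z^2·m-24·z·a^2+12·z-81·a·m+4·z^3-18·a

(2·z-3·a)·(2·z+8·a-6·m-1)·(z+9·m-6)

Group: 2·z·(2·z^2-3·z·a+18·z·m-12·z-27·a·m+18·a) + (8·a-6·m-1)·(2·z^2-3·z·a+18·z·m-12·z-27·a·m+18·a); both groups contain (2·z^2-3·z·a+18·z·m-12·z-27·a·m+18·a), so (2·z+8·a-6·m-1) is a factor with cofactor 2·z^2-3·z·a+18·z·m-12·z-27·a·m+18·a.
The cofactor groups again: 2·z^2-3·z·a+18·z·m-12·z-27·a·m+18·a = 2·z·(z+9·m-6) - 3·a·(z+9·m-6); both groups contain (z+9·m-6), giving (2·z-3·a)·(z+9·m-6).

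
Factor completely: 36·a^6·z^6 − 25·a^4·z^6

Every term has a factor of a^4·z^6; factoring it out leaves 36·a^2 − 25.
Recognize a difference of squares with the parts 6·a and 5.

a^4·z^6·(6·a + 5)·(6·a − 5)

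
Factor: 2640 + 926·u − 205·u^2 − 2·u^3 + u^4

By the rational root theorem, u = −15 is a root, so (u + 15) is a factor; dividing leaves u^3 − 17·u^2 + 50·u + 176.
Continuing, u = 11 is a root, so (u − 11) is a factor; dividing leaves u^2 − 6·u − 16.
The remaining quadratic factors as (u + 2)(u − 8).

(u + 15)·(u + 2)·(u − 11)·(u − 8)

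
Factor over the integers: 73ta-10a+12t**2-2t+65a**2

(12t+13a-2)(t+5a)

Group: 12t(t+5a) + (13a-2)(t+5a); both groups contain (t+5a).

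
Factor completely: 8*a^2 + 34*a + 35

Need a pair with product 8·35 = 280 and sum 34: that's 20 and 14.
Split the middle term: 8*a^2 + 20*a + 14*a + 35 = 4*a*(2*a + 5) + 7*(2*a + 5).

(2*a + 5)*(4*a + 7)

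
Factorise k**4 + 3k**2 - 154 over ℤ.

(k**2 + 14)(k**2 - 11)

Substitute u = k**2 to get a quadratic in u, then factor.
k**2 - 11 is irreducible over ℤ (11 is not a perfect square).
k**2 + 14 is irreducible over ℤ (always positive, so no real roots).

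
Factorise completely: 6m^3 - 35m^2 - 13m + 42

(6m + 7)(m - 1)(m - 6)

Among the possible rational roots, m = -7/6 is a root, so (6m + 7) is a factor; dividing leaves m^2 - 7m + 6.
The remaining quadratic factors as (m - 1)(m - 6).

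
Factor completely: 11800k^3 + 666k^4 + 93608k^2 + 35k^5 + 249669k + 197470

(5k + 13)(7k + 10)(k + 7)(k^2 + 8k + 217)

By the rational root theorem, k = -13/5 is a root, giving the factor (5k + 13) and quotient 7k^4 + 115k^3 + 2061k^2 + 13363k + 15190.
Next, k = -10/7 is a root, so (7k + 10) divides it; the quotient is k^3 + 15k^2 + 273k + 1519.
Continuing, k = -7 is a root, so (k + 7) is a factor; dividing leaves k^2 + 8k + 217.
The quadratic k^2 + 8k + 217 has discriminant -804 < 0 and is irreducible over ℤ.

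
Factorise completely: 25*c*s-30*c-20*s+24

Group as (25*c*s-30*c) + (-20*s+24) = 5*c*(5*s-6) - 4*(5*s-6).
Both groups share the factor (5*s-6).

(5*c-4)*(5*s-6)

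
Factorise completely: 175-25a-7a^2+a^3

Among the possible rational roots, a = 5 is a root, so (a-5) is a factor; dividing leaves a^2-2a-35.
The remaining quadratic factors as (a-7)(a+5).

(a+5)(a-5)(a-7)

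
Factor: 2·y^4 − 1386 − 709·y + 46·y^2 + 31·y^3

(2·y − 9)·(y + 11)·(y + 2)·(y + 7)

Trying the rational-root candidates, y = −11 is a root, giving the factor (y + 11) and quotient 2·y^3 + 9·y^2 − 53·y − 126.
Then y = −2 is a root, so (y + 2) is a factor; dividing leaves 2·y^2 + 5·y − 63.
The remaining quadratic factors as (2·y − 9)(y + 7).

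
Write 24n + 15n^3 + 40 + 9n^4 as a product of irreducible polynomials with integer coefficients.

(3n + 5)(3n^3 + 8)

Group as (9n^4 + 24n) + (15n^3 + 40) = 3n(3n^3 + 8) + 5(3n^3 + 8).
Both groups share the factor (3n^3 + 8).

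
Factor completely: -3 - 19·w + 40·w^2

(5·w - 3)·(8·w + 1)

Need a pair with product 40·(-3) = -120 and sum -19: that's 5 and -24.
Split the middle term: 40·w^2 + 5·w - 24·w - 3 = 5·w·(8·w + 1) - 3·(8·w + 1).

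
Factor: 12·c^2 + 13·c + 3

Need a pair with product 12·3 = 36 and sum 13: that's 9 and 4.
Split the middle term: 12·c^2 + 9·c + 4·c + 3 = 3·c·(4·c + 3) + (4·c + 3).

(3·c + 1)·(4·c + 3)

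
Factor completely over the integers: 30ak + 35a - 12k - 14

Group as (30ak + 35a) + (-12k - 14) = 5a(6k + 7) - 2(6k + 7).
Both groups share the factor (6k + 7).

(5a - 2)(6k + 7)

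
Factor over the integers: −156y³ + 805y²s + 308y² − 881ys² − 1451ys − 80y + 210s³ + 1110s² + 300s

Group: 4y(−39y² + 55ys + 77y − 14s² − 74s − 20) − 15s(−39y² + 55ys + 77y − 14s² − 74s − 20); both groups contain (−39y² + 55ys + 77y − 14s² − 74s − 20), so (4y − 15s) is a factor with cofactor −39y² + 55ys + 77y − 14s² − 74s − 20.
The cofactor groups again: −39y² + 55ys + 77y − 14s² − 74s − 20 = −3y(13y − 14s − 4) + (s + 5)(13y − 14s − 4); both groups contain (13y − 14s − 4), giving −(3y − s − 5)(13y − 14s − 4).

−(13y − 14s − 4)(4y − 15s)(3y − s − 5)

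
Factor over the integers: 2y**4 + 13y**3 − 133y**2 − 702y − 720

(2y + 3)(y + 10)(y + 3)(y − 8)

By the rational root theorem, y = −3/2 is a root, so (2y + 3) divides it; the quotient is y**3 + 5y**2 − 74y − 240.
Continuing, y = −3 is a root, so (y + 3) divides it; the quotient is y**2 + 2y − 80.
The remaining quadratic factors as (y + 10)(y − 8).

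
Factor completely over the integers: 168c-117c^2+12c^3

Pull out the common factor 3c, then factor the remaining trinomial.

3c(4c-7)(c-8)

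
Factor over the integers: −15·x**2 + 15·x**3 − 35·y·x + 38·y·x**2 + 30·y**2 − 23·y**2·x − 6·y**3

Group: 3·y·(−2·y**2 − 7·y·x + 10·y + 15·x**2 − 15·x) + x·(−2·y**2 − 7·y·x + 10·y + 15·x**2 − 15·x); both groups contain (−2·y**2 − 7·y·x + 10·y + 15·x**2 − 15·x), so (3·y + x) is a factor with cofactor −2·y**2 − 7·y·x + 10·y + 15·x**2 − 15·x.
The cofactor groups again: −2·y**2 − 7·y·x + 10·y + 15·x**2 − 15·x = −y·(2·y − 3·x) + (−5·x + 5)·(2·y − 3·x); both groups contain (2·y − 3·x), giving −(y + 5·x − 5)·(2·y − 3·x).

−(2·y − 3·x)·(y + 5·x − 5)·(3·y + x)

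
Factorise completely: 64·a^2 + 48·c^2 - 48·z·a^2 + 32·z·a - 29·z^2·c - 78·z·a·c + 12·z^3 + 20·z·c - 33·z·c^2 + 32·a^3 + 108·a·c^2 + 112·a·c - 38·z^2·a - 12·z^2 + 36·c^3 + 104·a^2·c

Group: 3·z·(4·z^2 - 18·z·a - 15·z·c - 4·z + 8·a^2 + 18·a·c + 16·a + 9·c^2 + 12·c) + (4·a + 4·c)·(4·z^2 - 18·z·a - 15·z·c - 4·z + 8·a^2 + 18·a·c + 16·a + 9·c^2 + 12·c); both groups contain (4·z^2 - 18·z·a - 15·z·c - 4·z + 8·a^2 + 18·a·c + 16·a + 9·c^2 + 12·c), so (3·z + 4·a + 4·c) is a factor with cofactor 4·z^2 - 18·z·a - 15·z·c - 4·z + 8·a^2 + 18·a·c + 16·a + 9·c^2 + 12·c.
The cofactor groups again: 4·z^2 - 18·z·a - 15·z·c - 4·z + 8·a^2 + 18·a·c + 16·a + 9·c^2 + 12·c = 4·z·(z - 4·a - 3·c) + (-2·a - 3·c - 4)·(z - 4·a - 3·c); both groups contain (z - 4·a - 3·c), giving (4·z - 2·a - 3·c - 4)·(z - 4·a - 3·c).

(4·z - 2·a - 3·c - 4)·(z - 4·a - 3·c)·(3·z + 4·a + 4·c)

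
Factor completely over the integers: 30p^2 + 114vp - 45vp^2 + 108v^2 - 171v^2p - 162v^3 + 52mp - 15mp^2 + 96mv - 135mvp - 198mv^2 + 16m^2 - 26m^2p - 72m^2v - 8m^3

Group: 2m(-4m^2 - 18mv - 3mp + 8m - 18v^2 - 9vp + 12v + 6p) + (9v + 5p)(-4m^2 - 18mv - 3mp + 8m - 18v^2 - 9vp + 12v + 6p); both groups contain (-4m^2 - 18mv - 3mp + 8m - 18v^2 - 9vp + 12v + 6p), so (2m + 9v + 5p) is a factor with cofactor -4m^2 - 18mv - 3mp + 8m - 18v^2 - 9vp + 12v + 6p.
The cofactor groups again: -4m^2 - 18mv - 3mp + 8m - 18v^2 - 9vp + 12v + 6p = -m(4m + 6v + 3p) + (-3v + 2)(4m + 6v + 3p); both groups contain (4m + 6v + 3p), giving -(m + 3v - 2)(4m + 6v + 3p).

-(2m + 9v + 5p)(4m + 6v + 3p)(m + 3v - 2)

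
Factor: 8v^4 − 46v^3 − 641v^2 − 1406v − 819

(2v + 9)(4v + 7)(v + 1)(v − 13)

Trying the rational-root candidates, v = −1 is a root, giving the factor (v + 1) and quotient 8v^3 − 54v^2 − 587v − 819.
Next, v = −7/4 is a root, giving the factor (4v + 7) and quotient 2v^2 − 17v − 117.
The remaining quadratic factors as (2v + 9)(v − 13).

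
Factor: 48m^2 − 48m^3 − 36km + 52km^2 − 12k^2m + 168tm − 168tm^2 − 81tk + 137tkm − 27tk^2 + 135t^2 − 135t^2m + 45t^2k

Group: 5t(9tk − 27tm + 27t + 4km − 12m^2 + 12m) + (−3k + 4m)(9tk − 27tm + 27t + 4km − 12m^2 + 12m); both groups contain (9tk − 27tm + 27t + 4km − 12m^2 + 12m), so (5t − 3k + 4m) is a factor with cofactor 9tk − 27tm + 27t + 4km − 12m^2 + 12m.
The cofactor groups again: 9tk − 27tm + 27t + 4km − 12m^2 + 12m = 9t(k − 3m + 3) + 4m(k − 3m + 3); both groups contain (k − 3m + 3), giving (9t + 4m)(k − 3m + 3).

(5t − 3k + 4m)(9t + 4m)(k − 3m + 3)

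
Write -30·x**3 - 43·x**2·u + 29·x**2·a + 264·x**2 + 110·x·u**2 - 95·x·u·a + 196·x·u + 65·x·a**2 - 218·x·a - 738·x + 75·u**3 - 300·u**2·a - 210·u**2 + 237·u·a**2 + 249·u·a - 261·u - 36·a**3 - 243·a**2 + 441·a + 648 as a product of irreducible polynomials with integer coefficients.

Group: 3·x·(-10·x**2 - 31·x·u + 23·x·a + 58·x - 15·u**2 + 48·u·a + 69·u - 9·a**2 - 81·a - 72) + (-5·u + 4·a - 9)·(-10·x**2 - 31·x·u + 23·x·a + 58·x - 15·u**2 + 48·u·a + 69·u - 9·a**2 - 81·a - 72); both groups contain (-10·x**2 - 31·x·u + 23·x·a + 58·x - 15·u**2 + 48·u·a + 69·u - 9·a**2 - 81·a - 72), so (3·x - 5·u + 4·a - 9) is a factor with cofactor -10·x**2 - 31·x·u + 23·x·a + 58·x - 15·u**2 + 48·u·a + 69·u - 9·a**2 - 81·a - 72.
The cofactor groups again: -10·x**2 - 31·x·u + 23·x·a + 58·x - 15·u**2 + 48·u·a + 69·u - 9·a**2 - 81·a - 72 = -2·x·(5·x + 3·u - 9·a - 9) + (-5·u + a + 8)·(5·x + 3·u - 9·a - 9); both groups contain (5·x + 3·u - 9·a - 9), giving -(2·x + 5·u - a - 8)·(5·x + 3·u - 9·a - 9).

-(5·x + 3·u - 9·a - 9)·(2·x + 5·u - a - 8)·(3·x - 5·u + 4·a - 9)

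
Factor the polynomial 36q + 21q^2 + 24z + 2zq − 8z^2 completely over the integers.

−(4z − 7q − 12)(2z + 3q)

Group: −4z(2z + 3q) + (7q + 12)(2z + 3q); both groups contain (2z + 3q).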